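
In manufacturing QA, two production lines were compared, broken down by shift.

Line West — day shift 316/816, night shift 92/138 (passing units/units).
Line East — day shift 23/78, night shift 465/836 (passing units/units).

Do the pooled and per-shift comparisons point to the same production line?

Day shift: Line West 316/816 = 38.7%, Line East 23/78 = 29.5% → Line West
Night shift: Line West 92/138 = 66.7%, Line East 465/836 = 55.6% → Line West
Overall: Line West 408/954 = 42.8%, Line East 488/914 = 53.4% → Line East
Line West wins each shift group but Line East wins overall — the comparison reverses. Line West's units skew toward day shift, which has a lower base rate.

No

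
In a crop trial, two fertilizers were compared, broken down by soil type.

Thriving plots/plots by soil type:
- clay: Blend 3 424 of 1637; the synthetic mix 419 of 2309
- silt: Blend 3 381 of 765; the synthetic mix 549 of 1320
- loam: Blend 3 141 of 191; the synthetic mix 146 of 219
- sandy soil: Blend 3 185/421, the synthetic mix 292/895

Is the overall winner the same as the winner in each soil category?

Clay: Blend 3 424/1637 = 25.9%, the synthetic mix 419/2309 = 18.1% → Blend 3
Silt: Blend 3 381/765 = 49.8%, the synthetic mix 549/1320 = 41.6% → Blend 3
Loam: Blend 3 141/191 = 73.8%, the synthetic mix 146/219 = 66.7% → Blend 3
Sandy soil: Blend 3 185/421 = 43.9%, the synthetic mix 292/895 = 32.6% → Blend 3
Overall: Blend 3 1131/3014 = 37.5%, the synthetic mix 1406/4743 = 29.6% → Blend 3
Blend 3 wins overall and in every soil group — no reversal.

Yes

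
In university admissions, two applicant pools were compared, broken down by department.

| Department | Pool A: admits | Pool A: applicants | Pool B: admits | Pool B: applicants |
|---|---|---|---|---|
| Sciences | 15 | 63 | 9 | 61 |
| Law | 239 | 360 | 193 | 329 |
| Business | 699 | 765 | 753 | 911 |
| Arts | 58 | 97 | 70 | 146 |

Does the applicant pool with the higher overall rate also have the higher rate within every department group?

Yes

Sciences: Pool A 15/63 = 23.8%, Pool B 9/61 = 14.8% → Pool A
Law: Pool A 239/360 = 66.4%, Pool B 193/329 = 58.7% → Pool A
Business: Pool A 699/765 = 91.4%, Pool B 753/911 = 82.7% → Pool A
Arts: Pool A 58/97 = 59.8%, Pool B 70/146 = 47.9% → Pool A
Overall: Pool A 1011/1285 = 78.7%, Pool B 1025/1447 = 70.8% → Pool A
Pool A wins overall and in every department group — no reversal.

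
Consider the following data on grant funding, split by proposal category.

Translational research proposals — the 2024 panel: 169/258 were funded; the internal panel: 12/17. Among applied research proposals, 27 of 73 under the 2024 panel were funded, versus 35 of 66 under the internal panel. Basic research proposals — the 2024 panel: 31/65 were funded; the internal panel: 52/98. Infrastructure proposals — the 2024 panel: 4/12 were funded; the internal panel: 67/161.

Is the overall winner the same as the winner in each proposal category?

Translational research: the 2024 panel 169/258 = 65.5%, the internal panel 12/17 = 70.6% → the internal panel
Applied research: the 2024 panel 27/73 = 37.0%, the internal panel 35/66 = 53.0% → the internal panel
Basic research: the 2024 panel 31/65 = 47.7%, the internal panel 52/98 = 53.1% → the internal panel
Infrastructure: the 2024 panel 4/12 = 33.3%, the internal panel 67/161 = 41.6% → the internal panel
Overall: the 2024 panel 231/408 = 56.6%, the internal panel 166/342 = 48.5% → the 2024 panel
The internal panel wins each proposal group but the 2024 panel wins overall — the comparison reverses. The internal panel's proposals skew toward infrastructure, which has a lower base rate.

No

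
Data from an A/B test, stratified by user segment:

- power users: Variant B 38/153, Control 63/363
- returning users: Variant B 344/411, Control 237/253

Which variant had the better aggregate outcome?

Variant B

Power users: Variant B 38/153 = 24.8%, Control 63/363 = 17.4% → Variant B
Returning users: Variant B 344/411 = 83.7%, Control 237/253 = 93.7% → Control
Overall: Variant B 382/564 = 67.7%, Control 300/616 = 48.7% → Variant B
(Neither sweeps every user group, but Variant B has the higher pooled rate.)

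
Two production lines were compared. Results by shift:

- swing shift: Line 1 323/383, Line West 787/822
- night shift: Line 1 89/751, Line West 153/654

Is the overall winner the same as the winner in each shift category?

Swing shift: Line 1 323/383 = 84.3%, Line West 787/822 = 95.7% → Line West
Night shift: Line 1 89/751 = 11.9%, Line West 153/654 = 23.4% → Line West
Overall: Line 1 412/1134 = 36.3%, Line West 940/1476 = 63.7% → Line West
Line West wins overall and in every shift group — no reversal.

Yes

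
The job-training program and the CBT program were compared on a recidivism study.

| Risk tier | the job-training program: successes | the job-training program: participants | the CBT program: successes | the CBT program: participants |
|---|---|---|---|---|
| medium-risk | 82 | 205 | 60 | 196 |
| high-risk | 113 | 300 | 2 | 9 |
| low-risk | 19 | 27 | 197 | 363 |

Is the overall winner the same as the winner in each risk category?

No

Medium-risk: the job-training program 82/205 = 40.0%, the CBT program 60/196 = 30.6% → the job-training program
High-risk: the job-training program 113/300 = 37.7%, the CBT program 2/9 = 22.2% → the job-training program
Low-risk: the job-training program 19/27 = 70.4%, the CBT program 197/363 = 54.3% → the job-training program
Overall: the job-training program 214/532 = 40.2%, the CBT program 259/568 = 45.6% → the CBT program
The job-training program wins each risk group but the CBT program wins overall — the comparison reverses. The job-training program's participants skew toward high-risk, which has a lower base rate.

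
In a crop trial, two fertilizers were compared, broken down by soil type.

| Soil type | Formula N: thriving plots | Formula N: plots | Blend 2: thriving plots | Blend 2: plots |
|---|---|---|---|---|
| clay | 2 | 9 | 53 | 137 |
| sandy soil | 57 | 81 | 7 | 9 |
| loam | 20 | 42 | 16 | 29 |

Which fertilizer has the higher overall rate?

Formula N

Clay: Formula N 2/9 = 22.2%, Blend 2 53/137 = 38.7% → Blend 2
Sandy soil: Formula N 57/81 = 70.4%, Blend 2 7/9 = 77.8% → Blend 2
Loam: Formula N 20/42 = 47.6%, Blend 2 16/29 = 55.2% → Blend 2
Overall: Formula N 79/132 = 59.8%, Blend 2 76/175 = 43.4% → Formula N
(Blend 2 wins every soil group but Formula N wins overall — Blend 2's plots skew toward the low-rate clay group.)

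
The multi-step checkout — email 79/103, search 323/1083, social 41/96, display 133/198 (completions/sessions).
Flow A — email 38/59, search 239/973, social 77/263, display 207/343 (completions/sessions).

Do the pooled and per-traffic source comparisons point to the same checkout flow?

Email: the multi-step checkout 79/103 = 76.7%, Flow A 38/59 = 64.4% → the multi-step checkout
Search: the multi-step checkout 323/1083 = 29.8%, Flow A 239/973 = 24.6% → the multi-step checkout
Social: the multi-step checkout 41/96 = 42.7%, Flow A 77/263 = 29.3% → the multi-step checkout
Display: the multi-step checkout 133/198 = 67.2%, Flow A 207/343 = 60.3% → the multi-step checkout
Overall: the multi-step checkout 576/1480 = 38.9%, Flow A 561/1638 = 34.2% → the multi-step checkout
The multi-step checkout wins overall and in every traffic group — no reversal.

Yes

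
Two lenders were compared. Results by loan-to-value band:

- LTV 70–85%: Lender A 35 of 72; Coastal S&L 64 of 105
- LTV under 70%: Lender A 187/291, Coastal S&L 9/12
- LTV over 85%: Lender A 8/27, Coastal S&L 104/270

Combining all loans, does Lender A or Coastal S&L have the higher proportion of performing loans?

LTV 70–85%: Lender A 35/72 = 48.6%, Coastal S&L 64/105 = 61.0% → Coastal S&L
LTV under 70%: Lender A 187/291 = 64.3%, Coastal S&L 9/12 = 75.0% → Coastal S&L
LTV over 85%: Lender A 8/27 = 29.6%, Coastal S&L 104/270 = 38.5% → Coastal S&L
Overall: Lender A 230/390 = 59.0%, Coastal S&L 177/387 = 45.7% → Lender A
(Coastal S&L wins every loan-to-value group but Lender A wins overall — Coastal S&L's loans skew toward the low-rate LTV over 85% group.)

Lender A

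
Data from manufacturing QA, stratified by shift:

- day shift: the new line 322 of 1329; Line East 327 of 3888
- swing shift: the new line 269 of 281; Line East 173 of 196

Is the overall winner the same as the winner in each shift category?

Yes

Day shift: the new line 322/1329 = 24.2%, Line East 327/3888 = 8.4% → the new line
Swing shift: the new line 269/281 = 95.7%, Line East 173/196 = 88.3% → the new line
Overall: the new line 591/1610 = 36.7%, Line East 500/4084 = 12.2% → the new line
The new line wins overall and in every shift group — no reversal.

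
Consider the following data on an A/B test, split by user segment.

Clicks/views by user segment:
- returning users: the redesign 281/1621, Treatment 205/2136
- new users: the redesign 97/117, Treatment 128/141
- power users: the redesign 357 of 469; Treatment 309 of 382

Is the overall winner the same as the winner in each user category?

No

Returning users: the redesign 281/1621 = 17.3%, Treatment 205/2136 = 9.6% → the redesign
New users: the redesign 97/117 = 82.9%, Treatment 128/141 = 90.8% → Treatment
Power users: the redesign 357/469 = 76.1%, Treatment 309/382 = 80.9% → Treatment
Overall: the redesign 735/2207 = 33.3%, Treatment 642/2659 = 24.1% → the redesign
Neither sweeps: the redesign wins 1 of 3 groups, Treatment wins 2. The redesign wins overall but not every group — no Simpson reversal.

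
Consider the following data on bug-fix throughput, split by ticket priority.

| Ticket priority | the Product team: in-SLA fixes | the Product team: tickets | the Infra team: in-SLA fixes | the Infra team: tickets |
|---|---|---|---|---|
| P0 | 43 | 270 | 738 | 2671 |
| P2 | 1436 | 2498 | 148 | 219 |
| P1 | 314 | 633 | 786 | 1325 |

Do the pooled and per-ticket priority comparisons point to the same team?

P0: the Product team 43/270 = 15.9%, the Infra team 738/2671 = 27.6% → the Infra team
P2: the Product team 1436/2498 = 57.5%, the Infra team 148/219 = 67.6% → the Infra team
P1: the Product team 314/633 = 49.6%, the Infra team 786/1325 = 59.3% → the Infra team
Overall: the Product team 1793/3401 = 52.7%, the Infra team 1672/4215 = 39.7% → the Product team
The Infra team wins each ticket group but the Product team wins overall — the comparison reverses. The Infra team's tickets skew toward P0, which has a lower base rate.

No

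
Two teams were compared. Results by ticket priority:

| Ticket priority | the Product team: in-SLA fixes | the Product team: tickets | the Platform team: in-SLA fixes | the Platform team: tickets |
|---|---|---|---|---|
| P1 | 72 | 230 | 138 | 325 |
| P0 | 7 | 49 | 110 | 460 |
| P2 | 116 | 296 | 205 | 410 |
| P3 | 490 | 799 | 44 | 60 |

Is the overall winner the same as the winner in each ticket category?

No

P1: the Product team 72/230 = 31.3%, the Platform team 138/325 = 42.5% → the Platform team
P0: the Product team 7/49 = 14.3%, the Platform team 110/460 = 23.9% → the Platform team
P2: the Product team 116/296 = 39.2%, the Platform team 205/410 = 50.0% → the Platform team
P3: the Product team 490/799 = 61.3%, the Platform team 44/60 = 73.3% → the Platform team
Overall: the Product team 685/1374 = 49.9%, the Platform team 497/1255 = 39.6% → the Product team
The Platform team wins each ticket group but the Product team wins overall — the comparison reverses. The Platform team's tickets skew toward P0, which has a lower base rate.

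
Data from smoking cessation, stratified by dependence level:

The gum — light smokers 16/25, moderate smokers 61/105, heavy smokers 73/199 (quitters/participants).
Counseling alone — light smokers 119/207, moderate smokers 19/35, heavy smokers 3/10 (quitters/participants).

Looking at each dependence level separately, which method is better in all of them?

Light smokers: the gum 16/25 = 64.0%, counseling alone 119/207 = 57.5% → the gum
Moderate smokers: the gum 61/105 = 58.1%, counseling alone 19/35 = 54.3% → the gum
Heavy smokers: the gum 73/199 = 36.7%, counseling alone 3/10 = 30.0% → the gum
The gum has the higher rate in all 3 groups.

the gum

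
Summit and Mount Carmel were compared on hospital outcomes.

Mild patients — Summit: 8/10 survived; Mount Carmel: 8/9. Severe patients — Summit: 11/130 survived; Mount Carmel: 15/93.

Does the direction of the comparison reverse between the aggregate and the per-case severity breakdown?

No

Mild: Summit 8/10 = 80.0%, Mount Carmel 8/9 = 88.9% → Mount Carmel
Severe: Summit 11/130 = 8.5%, Mount Carmel 15/93 = 16.1% → Mount Carmel
Overall: Summit 19/140 = 13.6%, Mount Carmel 23/102 = 22.5% → Mount Carmel
Mount Carmel wins overall and in every case group — no reversal.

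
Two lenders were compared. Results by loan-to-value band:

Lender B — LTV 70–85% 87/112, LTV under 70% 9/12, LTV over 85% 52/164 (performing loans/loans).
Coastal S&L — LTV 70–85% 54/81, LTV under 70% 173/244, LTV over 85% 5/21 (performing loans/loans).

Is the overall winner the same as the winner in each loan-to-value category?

No

LTV 70–85%: Lender B 87/112 = 77.7%, Coastal S&L 54/81 = 66.7% → Lender B
LTV under 70%: Lender B 9/12 = 75.0%, Coastal S&L 173/244 = 70.9% → Lender B
LTV over 85%: Lender B 52/164 = 31.7%, Coastal S&L 5/21 = 23.8% → Lender B
Overall: Lender B 148/288 = 51.4%, Coastal S&L 232/346 = 67.1% → Coastal S&L
Lender B wins each loan-to-value group but Coastal S&L wins overall — the comparison reverses. Lender B's loans skew toward LTV over 85%, which has a lower base rate.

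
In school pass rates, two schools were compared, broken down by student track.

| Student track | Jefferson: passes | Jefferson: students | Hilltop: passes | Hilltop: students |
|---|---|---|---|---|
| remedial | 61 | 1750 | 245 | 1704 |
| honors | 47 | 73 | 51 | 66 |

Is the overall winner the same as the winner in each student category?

Yes

Remedial: Jefferson 61/1750 = 3.5%, Hilltop 245/1704 = 14.4% → Hilltop
Honors: Jefferson 47/73 = 64.4%, Hilltop 51/66 = 77.3% → Hilltop
Overall: Jefferson 108/1823 = 5.9%, Hilltop 296/1770 = 16.7% → Hilltop
Hilltop wins overall and in every student group — no reversal.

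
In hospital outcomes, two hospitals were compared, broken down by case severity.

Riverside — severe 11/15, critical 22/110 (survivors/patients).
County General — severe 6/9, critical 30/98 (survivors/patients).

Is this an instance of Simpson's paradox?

Severe: Riverside 11/15 = 73.3%, County General 6/9 = 66.7% → Riverside
Critical: Riverside 22/110 = 20.0%, County General 30/98 = 30.6% → County General
Overall: Riverside 33/125 = 26.4%, County General 36/107 = 33.6% → County General
Neither sweeps: Riverside wins 1 of 2 groups, County General wins 1. County General wins overall but not every group — no Simpson reversal.

No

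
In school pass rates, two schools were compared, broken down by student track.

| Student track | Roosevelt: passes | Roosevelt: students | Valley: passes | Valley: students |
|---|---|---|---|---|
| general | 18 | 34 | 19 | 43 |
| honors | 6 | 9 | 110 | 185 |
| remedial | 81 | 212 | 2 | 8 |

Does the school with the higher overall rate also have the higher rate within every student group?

General: Roosevelt 18/34 = 52.9%, Valley 19/43 = 44.2% → Roosevelt
Honors: Roosevelt 6/9 = 66.7%, Valley 110/185 = 59.5% → Roosevelt
Remedial: Roosevelt 81/212 = 38.2%, Valley 2/8 = 25.0% → Roosevelt
Overall: Roosevelt 105/255 = 41.2%, Valley 131/236 = 55.5% → Valley
Roosevelt wins each student group but Valley wins overall — the comparison reverses. Roosevelt's students skew toward remedial, which has a lower base rate.

No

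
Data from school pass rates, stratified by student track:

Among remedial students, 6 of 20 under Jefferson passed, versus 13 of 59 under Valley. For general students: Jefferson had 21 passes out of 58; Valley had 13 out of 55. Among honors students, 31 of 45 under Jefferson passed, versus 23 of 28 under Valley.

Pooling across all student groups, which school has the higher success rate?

Remedial: Jefferson 6/20 = 30.0%, Valley 13/59 = 22.0% → Jefferson
General: Jefferson 21/58 = 36.2%, Valley 13/55 = 23.6% → Jefferson
Honors: Jefferson 31/45 = 68.9%, Valley 23/28 = 82.1% → Valley
Overall: Jefferson 58/123 = 47.2%, Valley 49/142 = 34.5% → Jefferson
(Neither sweeps every student group, but Jefferson has the higher pooled rate.)

Jefferson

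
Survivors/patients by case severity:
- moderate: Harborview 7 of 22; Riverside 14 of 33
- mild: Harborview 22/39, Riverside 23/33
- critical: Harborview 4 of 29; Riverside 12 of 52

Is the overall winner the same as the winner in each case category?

Moderate: Harborview 7/22 = 31.8%, Riverside 14/33 = 42.4% → Riverside
Mild: Harborview 22/39 = 56.4%, Riverside 23/33 = 69.7% → Riverside
Critical: Harborview 4/29 = 13.8%, Riverside 12/52 = 23.1% → Riverside
Overall: Harborview 33/90 = 36.7%, Riverside 49/118 = 41.5% → Riverside
Riverside wins overall and in every case group — no reversal.

Yes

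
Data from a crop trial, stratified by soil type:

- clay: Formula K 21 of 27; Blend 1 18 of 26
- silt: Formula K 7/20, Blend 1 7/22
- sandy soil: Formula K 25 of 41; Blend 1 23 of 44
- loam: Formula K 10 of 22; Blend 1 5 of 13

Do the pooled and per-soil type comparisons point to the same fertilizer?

Yes

Clay: Formula K 21/27 = 77.8%, Blend 1 18/26 = 69.2% → Formula K
Silt: Formula K 7/20 = 35.0%, Blend 1 7/22 = 31.8% → Formula K
Sandy soil: Formula K 25/41 = 61.0%, Blend 1 23/44 = 52.3% → Formula K
Loam: Formula K 10/22 = 45.5%, Blend 1 5/13 = 38.5% → Formula K
Overall: Formula K 63/110 = 57.3%, Blend 1 53/105 = 50.5% → Formula K
Formula K wins overall and in every soil group — no reversal.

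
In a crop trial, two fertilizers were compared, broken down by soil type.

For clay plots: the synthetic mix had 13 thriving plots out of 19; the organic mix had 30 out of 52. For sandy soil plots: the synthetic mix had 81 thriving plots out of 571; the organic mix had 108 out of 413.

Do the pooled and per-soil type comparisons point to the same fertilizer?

No

Clay: the synthetic mix 13/19 = 68.4%, the organic mix 30/52 = 57.7% → the synthetic mix
Sandy soil: the synthetic mix 81/571 = 14.2%, the organic mix 108/413 = 26.2% → the organic mix
Overall: the synthetic mix 94/590 = 15.9%, the organic mix 138/465 = 29.7% → the organic mix
Neither sweeps: the synthetic mix wins 1 of 2 groups, the organic mix wins 1. The organic mix wins overall but not every group — no Simpson reversal.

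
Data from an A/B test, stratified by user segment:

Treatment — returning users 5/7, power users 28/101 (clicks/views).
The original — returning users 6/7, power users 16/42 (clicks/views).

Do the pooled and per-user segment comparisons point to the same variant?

Yes

Returning users: Treatment 5/7 = 71.4%, the original 6/7 = 85.7% → the original
Power users: Treatment 28/101 = 27.7%, the original 16/42 = 38.1% → the original
Overall: Treatment 33/108 = 30.6%, the original 22/49 = 44.9% → the original
The original wins overall and in every user group — no reversal.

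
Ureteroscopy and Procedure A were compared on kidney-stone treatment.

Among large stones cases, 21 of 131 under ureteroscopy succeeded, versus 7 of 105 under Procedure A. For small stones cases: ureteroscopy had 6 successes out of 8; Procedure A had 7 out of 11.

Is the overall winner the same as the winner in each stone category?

Large stones: ureteroscopy 21/131 = 16.0%, Procedure A 7/105 = 6.7% → ureteroscopy
Small stones: ureteroscopy 6/8 = 75.0%, Procedure A 7/11 = 63.6% → ureteroscopy
Overall: ureteroscopy 27/139 = 19.4%, Procedure A 14/116 = 12.1% → ureteroscopy
Ureteroscopy wins overall and in every stone group — no reversal.

Yes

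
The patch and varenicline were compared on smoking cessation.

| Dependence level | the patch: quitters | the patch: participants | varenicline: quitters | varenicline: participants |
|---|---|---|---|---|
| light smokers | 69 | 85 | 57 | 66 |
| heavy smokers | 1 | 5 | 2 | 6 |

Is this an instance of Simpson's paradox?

No

Light smokers: the patch 69/85 = 81.2%, varenicline 57/66 = 86.4% → varenicline
Heavy smokers: the patch 1/5 = 20.0%, varenicline 2/6 = 33.3% → varenicline
Overall: the patch 70/90 = 77.8%, varenicline 59/72 = 81.9% → varenicline
Varenicline wins overall and in every dependence group — no reversal.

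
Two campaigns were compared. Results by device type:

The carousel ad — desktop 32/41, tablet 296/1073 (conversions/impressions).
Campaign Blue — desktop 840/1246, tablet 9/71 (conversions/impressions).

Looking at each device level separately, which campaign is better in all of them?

the carousel ad

Desktop: the carousel ad 32/41 = 78.0%, Campaign Blue 840/1246 = 67.4% → the carousel ad
Tablet: the carousel ad 296/1073 = 27.6%, Campaign Blue 9/71 = 12.7% → the carousel ad
The carousel ad has the higher rate in both groups.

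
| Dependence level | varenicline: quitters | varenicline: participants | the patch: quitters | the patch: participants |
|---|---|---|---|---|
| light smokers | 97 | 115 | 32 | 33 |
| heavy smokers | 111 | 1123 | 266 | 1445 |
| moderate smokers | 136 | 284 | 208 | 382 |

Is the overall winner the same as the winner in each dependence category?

Light smokers: varenicline 97/115 = 84.3%, the patch 32/33 = 97.0% → the patch
Heavy smokers: varenicline 111/1123 = 9.9%, the patch 266/1445 = 18.4% → the patch
Moderate smokers: varenicline 136/284 = 47.9%, the patch 208/382 = 54.5% → the patch
Overall: varenicline 344/1522 = 22.6%, the patch 506/1860 = 27.2% → the patch
The patch wins overall and in every dependence group — no reversal.

Yes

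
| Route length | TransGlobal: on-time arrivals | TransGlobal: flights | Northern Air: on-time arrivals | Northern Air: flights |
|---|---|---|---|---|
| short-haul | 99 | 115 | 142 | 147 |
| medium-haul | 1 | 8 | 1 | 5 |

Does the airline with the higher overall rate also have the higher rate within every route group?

Yes

Short-haul: TransGlobal 99/115 = 86.1%, Northern Air 142/147 = 96.6% → Northern Air
Medium-haul: TransGlobal 1/8 = 12.5%, Northern Air 1/5 = 20.0% → Northern Air
Overall: TransGlobal 100/123 = 81.3%, Northern Air 143/152 = 94.1% → Northern Air
Northern Air wins overall and in every route group — no reversal.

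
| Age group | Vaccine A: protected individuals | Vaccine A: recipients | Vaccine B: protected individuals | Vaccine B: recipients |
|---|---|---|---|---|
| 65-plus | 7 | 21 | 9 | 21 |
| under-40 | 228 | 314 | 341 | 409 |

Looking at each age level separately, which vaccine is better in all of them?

Vaccine B

65-plus: Vaccine A 7/21 = 33.3%, Vaccine B 9/21 = 42.9% → Vaccine B
Under-40: Vaccine A 228/314 = 72.6%, Vaccine B 341/409 = 83.4% → Vaccine B
Vaccine B has the higher rate in both groups.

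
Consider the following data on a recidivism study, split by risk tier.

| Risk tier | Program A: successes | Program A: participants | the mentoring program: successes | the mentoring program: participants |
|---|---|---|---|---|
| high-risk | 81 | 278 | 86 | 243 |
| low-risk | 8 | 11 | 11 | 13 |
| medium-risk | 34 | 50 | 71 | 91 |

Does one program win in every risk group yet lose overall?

No

High-risk: Program A 81/278 = 29.1%, the mentoring program 86/243 = 35.4% → the mentoring program
Low-risk: Program A 8/11 = 72.7%, the mentoring program 11/13 = 84.6% → the mentoring program
Medium-risk: Program A 34/50 = 68.0%, the mentoring program 71/91 = 78.0% → the mentoring program
Overall: Program A 123/339 = 36.3%, the mentoring program 168/347 = 48.4% → the mentoring program
The mentoring program wins overall and in every risk group — no reversal.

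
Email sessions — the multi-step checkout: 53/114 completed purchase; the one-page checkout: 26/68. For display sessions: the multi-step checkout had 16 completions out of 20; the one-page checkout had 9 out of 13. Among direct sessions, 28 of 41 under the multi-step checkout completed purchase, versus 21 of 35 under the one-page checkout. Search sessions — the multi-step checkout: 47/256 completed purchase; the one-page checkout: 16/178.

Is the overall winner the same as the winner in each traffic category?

Email: the multi-step checkout 53/114 = 46.5%, the one-page checkout 26/68 = 38.2% → the multi-step checkout
Display: the multi-step checkout 16/20 = 80.0%, the one-page checkout 9/13 = 69.2% → the multi-step checkout
Direct: the multi-step checkout 28/41 = 68.3%, the one-page checkout 21/35 = 60.0% → the multi-step checkout
Search: the multi-step checkout 47/256 = 18.4%, the one-page checkout 16/178 = 9.0% → the multi-step checkout
Overall: the multi-step checkout 144/431 = 33.4%, the one-page checkout 72/294 = 24.5% → the multi-step checkout
The multi-step checkout wins overall and in every traffic group — no reversal.

Yes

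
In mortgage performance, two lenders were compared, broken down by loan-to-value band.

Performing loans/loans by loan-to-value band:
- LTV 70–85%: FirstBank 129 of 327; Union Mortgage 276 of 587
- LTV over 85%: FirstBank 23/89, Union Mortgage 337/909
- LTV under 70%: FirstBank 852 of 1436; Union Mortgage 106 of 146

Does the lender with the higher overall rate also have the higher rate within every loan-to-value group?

No

LTV 70–85%: FirstBank 129/327 = 39.4%, Union Mortgage 276/587 = 47.0% → Union Mortgage
LTV over 85%: FirstBank 23/89 = 25.8%, Union Mortgage 337/909 = 37.1% → Union Mortgage
LTV under 70%: FirstBank 852/1436 = 59.3%, Union Mortgage 106/146 = 72.6% → Union Mortgage
Overall: FirstBank 1004/1852 = 54.2%, Union Mortgage 719/1642 = 43.8% → FirstBank
Union Mortgage wins each loan-to-value group but FirstBank wins overall — the comparison reverses. Union Mortgage's loans skew toward LTV over 85%, which has a lower base rate.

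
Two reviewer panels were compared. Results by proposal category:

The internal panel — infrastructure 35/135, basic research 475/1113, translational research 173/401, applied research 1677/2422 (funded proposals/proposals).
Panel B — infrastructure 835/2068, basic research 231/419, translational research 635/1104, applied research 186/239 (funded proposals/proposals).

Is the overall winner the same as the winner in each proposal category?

Infrastructure: the internal panel 35/135 = 25.9%, Panel B 835/2068 = 40.4% → Panel B
Basic research: the internal panel 475/1113 = 42.7%, Panel B 231/419 = 55.1% → Panel B
Translational research: the internal panel 173/401 = 43.1%, Panel B 635/1104 = 57.5% → Panel B
Applied research: the internal panel 1677/2422 = 69.2%, Panel B 186/239 = 77.8% → Panel B
Overall: the internal panel 2360/4071 = 58.0%, Panel B 1887/3830 = 49.3% → the internal panel
Panel B wins each proposal group but the internal panel wins overall — the comparison reverses. Panel B's proposals skew toward infrastructure, which has a lower base rate.

No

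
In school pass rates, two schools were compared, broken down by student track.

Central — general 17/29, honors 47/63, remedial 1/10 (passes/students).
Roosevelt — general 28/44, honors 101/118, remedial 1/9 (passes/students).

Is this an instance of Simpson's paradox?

No

General: Central 17/29 = 58.6%, Roosevelt 28/44 = 63.6% → Roosevelt
Honors: Central 47/63 = 74.6%, Roosevelt 101/118 = 85.6% → Roosevelt
Remedial: Central 1/10 = 10.0%, Roosevelt 1/9 = 11.1% → Roosevelt
Overall: Central 65/102 = 63.7%, Roosevelt 130/171 = 76.0% → Roosevelt
Roosevelt wins overall and in every student group — no reversal.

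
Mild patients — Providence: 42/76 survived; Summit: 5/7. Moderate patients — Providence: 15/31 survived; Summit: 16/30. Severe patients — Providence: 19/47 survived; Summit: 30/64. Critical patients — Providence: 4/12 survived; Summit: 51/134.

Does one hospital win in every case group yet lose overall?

Yes

Mild: Providence 42/76 = 55.3%, Summit 5/7 = 71.4% → Summit
Moderate: Providence 15/31 = 48.4%, Summit 16/30 = 53.3% → Summit
Severe: Providence 19/47 = 40.4%, Summit 30/64 = 46.9% → Summit
Critical: Providence 4/12 = 33.3%, Summit 51/134 = 38.1% → Summit
Overall: Providence 80/166 = 48.2%, Summit 102/235 = 43.4% → Providence
Summit wins each case group but Providence wins overall — the comparison reverses. Summit's patients skew toward critical, which has a lower base rate.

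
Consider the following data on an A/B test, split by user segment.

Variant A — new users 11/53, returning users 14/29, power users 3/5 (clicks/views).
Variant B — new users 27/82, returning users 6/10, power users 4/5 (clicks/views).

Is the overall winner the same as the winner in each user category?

New users: Variant A 11/53 = 20.8%, Variant B 27/82 = 32.9% → Variant B
Returning users: Variant A 14/29 = 48.3%, Variant B 6/10 = 60.0% → Variant B
Power users: Variant A 3/5 = 60.0%, Variant B 4/5 = 80.0% → Variant B
Overall: Variant A 28/87 = 32.2%, Variant B 37/97 = 38.1% → Variant B
Variant B wins overall and in every user group — no reversal.

Yes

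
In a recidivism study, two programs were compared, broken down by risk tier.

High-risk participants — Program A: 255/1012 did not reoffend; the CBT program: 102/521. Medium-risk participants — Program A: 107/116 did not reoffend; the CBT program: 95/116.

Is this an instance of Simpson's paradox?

High-risk: Program A 255/1012 = 25.2%, the CBT program 102/521 = 19.6% → Program A
Medium-risk: Program A 107/116 = 92.2%, the CBT program 95/116 = 81.9% → Program A
Overall: Program A 362/1128 = 32.1%, the CBT program 197/637 = 30.9% → Program A
Program A wins overall and in every risk group — no reversal.

No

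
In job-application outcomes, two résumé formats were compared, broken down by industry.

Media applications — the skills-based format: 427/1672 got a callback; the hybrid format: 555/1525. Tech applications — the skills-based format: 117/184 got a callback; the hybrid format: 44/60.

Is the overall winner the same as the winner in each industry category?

Yes

Media: the skills-based format 427/1672 = 25.5%, the hybrid format 555/1525 = 36.4% → the hybrid format
Tech: the skills-based format 117/184 = 63.6%, the hybrid format 44/60 = 73.3% → the hybrid format
Overall: the skills-based format 544/1856 = 29.3%, the hybrid format 599/1585 = 37.8% → the hybrid format
The hybrid format wins overall and in every industry group — no reversal.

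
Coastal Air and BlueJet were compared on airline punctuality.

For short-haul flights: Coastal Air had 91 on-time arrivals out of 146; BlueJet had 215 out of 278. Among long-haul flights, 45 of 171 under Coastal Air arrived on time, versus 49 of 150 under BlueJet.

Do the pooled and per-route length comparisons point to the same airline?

Short-haul: Coastal Air 91/146 = 62.3%, BlueJet 215/278 = 77.3% → BlueJet
Long-haul: Coastal Air 45/171 = 26.3%, BlueJet 49/150 = 32.7% → BlueJet
Overall: Coastal Air 136/317 = 42.9%, BlueJet 264/428 = 61.7% → BlueJet
BlueJet wins overall and in every route group — no reversal.

Yes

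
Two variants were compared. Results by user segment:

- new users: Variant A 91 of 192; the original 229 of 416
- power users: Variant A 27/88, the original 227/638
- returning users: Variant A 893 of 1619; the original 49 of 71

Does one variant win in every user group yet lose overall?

Yes

New users: Variant A 91/192 = 47.4%, the original 229/416 = 55.0% → the original
Power users: Variant A 27/88 = 30.7%, the original 227/638 = 35.6% → the original
Returning users: Variant A 893/1619 = 55.2%, the original 49/71 = 69.0% → the original
Overall: Variant A 1011/1899 = 53.2%, the original 505/1125 = 44.9% → Variant A
The original wins each user group but Variant A wins overall — the comparison reverses. The original's views skew toward power users, which has a lower base rate.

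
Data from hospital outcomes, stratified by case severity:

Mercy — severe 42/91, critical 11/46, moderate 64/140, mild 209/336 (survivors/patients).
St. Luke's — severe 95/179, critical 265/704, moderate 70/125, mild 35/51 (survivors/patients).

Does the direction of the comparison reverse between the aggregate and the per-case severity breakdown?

Yes

Severe: Mercy 42/91 = 46.2%, St. Luke's 95/179 = 53.1% → St. Luke's
Critical: Mercy 11/46 = 23.9%, St. Luke's 265/704 = 37.6% → St. Luke's
Moderate: Mercy 64/140 = 45.7%, St. Luke's 70/125 = 56.0% → St. Luke's
Mild: Mercy 209/336 = 62.2%, St. Luke's 35/51 = 68.6% → St. Luke's
Overall: Mercy 326/613 = 53.2%, St. Luke's 465/1059 = 43.9% → Mercy
St. Luke's wins each case group but Mercy wins overall — the comparison reverses. St. Luke's's patients skew toward critical, which has a lower base rate.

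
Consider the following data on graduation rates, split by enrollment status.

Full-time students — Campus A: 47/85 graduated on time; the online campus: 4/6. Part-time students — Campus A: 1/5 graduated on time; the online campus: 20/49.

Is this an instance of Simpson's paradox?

Yes

Full-time: Campus A 47/85 = 55.3%, the online campus 4/6 = 66.7% → the online campus
Part-time: Campus A 1/5 = 20.0%, the online campus 20/49 = 40.8% → the online campus
Overall: Campus A 48/90 = 53.3%, the online campus 24/55 = 43.6% → Campus A
The online campus wins each enrollment group but Campus A wins overall — the comparison reverses. The online campus's students skew toward part-time, which has a lower base rate.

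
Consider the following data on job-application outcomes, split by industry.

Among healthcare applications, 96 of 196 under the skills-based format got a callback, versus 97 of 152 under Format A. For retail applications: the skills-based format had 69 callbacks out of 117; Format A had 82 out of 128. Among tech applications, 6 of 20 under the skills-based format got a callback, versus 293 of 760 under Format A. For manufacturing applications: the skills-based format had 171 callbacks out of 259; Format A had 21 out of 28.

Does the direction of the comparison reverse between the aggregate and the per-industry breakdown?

Yes

Healthcare: the skills-based format 96/196 = 49.0%, Format A 97/152 = 63.8% → Format A
Retail: the skills-based format 69/117 = 59.0%, Format A 82/128 = 64.1% → Format A
Tech: the skills-based format 6/20 = 30.0%, Format A 293/760 = 38.6% → Format A
Manufacturing: the skills-based format 171/259 = 66.0%, Format A 21/28 = 75.0% → Format A
Overall: the skills-based format 342/592 = 57.8%, Format A 493/1068 = 46.2% → the skills-based format
Format A wins each industry group but the skills-based format wins overall — the comparison reverses. Format A's applications skew toward tech, which has a lower base rate.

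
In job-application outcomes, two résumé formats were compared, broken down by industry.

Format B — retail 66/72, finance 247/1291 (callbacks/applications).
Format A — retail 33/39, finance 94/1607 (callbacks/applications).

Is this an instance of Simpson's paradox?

No

Retail: Format B 66/72 = 91.7%, Format A 33/39 = 84.6% → Format B
Finance: Format B 247/1291 = 19.1%, Format A 94/1607 = 5.8% → Format B
Overall: Format B 313/1363 = 23.0%, Format A 127/1646 = 7.7% → Format B
Format B wins overall and in every industry group — no reversal.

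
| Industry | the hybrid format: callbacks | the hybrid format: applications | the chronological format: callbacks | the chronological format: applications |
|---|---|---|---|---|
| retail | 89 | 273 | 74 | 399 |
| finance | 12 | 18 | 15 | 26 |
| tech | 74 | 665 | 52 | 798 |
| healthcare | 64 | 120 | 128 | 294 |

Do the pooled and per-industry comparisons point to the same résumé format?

Yes

Retail: the hybrid format 89/273 = 32.6%, the chronological format 74/399 = 18.5% → the hybrid format
Finance: the hybrid format 12/18 = 66.7%, the chronological format 15/26 = 57.7% → the hybrid format
Tech: the hybrid format 74/665 = 11.1%, the chronological format 52/798 = 6.5% → the hybrid format
Healthcare: the hybrid format 64/120 = 53.3%, the chronological format 128/294 = 43.5% → the hybrid format
Overall: the hybrid format 239/1076 = 22.2%, the chronological format 269/1517 = 17.7% → the hybrid format
The hybrid format wins overall and in every industry group — no reversal.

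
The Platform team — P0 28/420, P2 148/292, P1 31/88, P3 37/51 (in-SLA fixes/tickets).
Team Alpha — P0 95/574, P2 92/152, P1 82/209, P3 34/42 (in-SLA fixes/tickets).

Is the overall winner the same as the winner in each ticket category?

P0: the Platform team 28/420 = 6.7%, Team Alpha 95/574 = 16.6% → Team Alpha
P2: the Platform team 148/292 = 50.7%, Team Alpha 92/152 = 60.5% → Team Alpha
P1: the Platform team 31/88 = 35.2%, Team Alpha 82/209 = 39.2% → Team Alpha
P3: the Platform team 37/51 = 72.5%, Team Alpha 34/42 = 81.0% → Team Alpha
Overall: the Platform team 244/851 = 28.7%, Team Alpha 303/977 = 31.0% → Team Alpha
Team Alpha wins overall and in every ticket group — no reversal.

Yes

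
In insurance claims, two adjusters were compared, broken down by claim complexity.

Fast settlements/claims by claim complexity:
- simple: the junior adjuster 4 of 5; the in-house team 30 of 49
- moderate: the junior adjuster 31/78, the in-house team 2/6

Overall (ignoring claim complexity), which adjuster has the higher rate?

Simple: the junior adjuster 4/5 = 80.0%, the in-house team 30/49 = 61.2% → the junior adjuster
Moderate: the junior adjuster 31/78 = 39.7%, the in-house team 2/6 = 33.3% → the junior adjuster
Overall: the junior adjuster 35/83 = 42.2%, the in-house team 32/55 = 58.2% → the in-house team
(The junior adjuster wins every claim group but the in-house team wins overall — the junior adjuster's claims skew toward the low-rate moderate group.)

the in-house team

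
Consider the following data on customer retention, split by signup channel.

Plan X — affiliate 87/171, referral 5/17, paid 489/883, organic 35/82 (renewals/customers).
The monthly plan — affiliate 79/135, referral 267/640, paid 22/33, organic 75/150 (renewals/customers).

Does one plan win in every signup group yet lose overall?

Affiliate: Plan X 87/171 = 50.9%, the monthly plan 79/135 = 58.5% → the monthly plan
Referral: Plan X 5/17 = 29.4%, the monthly plan 267/640 = 41.7% → the monthly plan
Paid: Plan X 489/883 = 55.4%, the monthly plan 22/33 = 66.7% → the monthly plan
Organic: Plan X 35/82 = 42.7%, the monthly plan 75/150 = 50.0% → the monthly plan
Overall: Plan X 616/1153 = 53.4%, the monthly plan 443/958 = 46.2% → Plan X
The monthly plan wins each signup group but Plan X wins overall — the comparison reverses. The monthly plan's customers skew toward referral, which has a lower base rate.

Yes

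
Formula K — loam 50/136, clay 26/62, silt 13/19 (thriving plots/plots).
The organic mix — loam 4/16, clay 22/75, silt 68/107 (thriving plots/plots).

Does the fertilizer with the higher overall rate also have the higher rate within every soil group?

No

Loam: Formula K 50/136 = 36.8%, the organic mix 4/16 = 25.0% → Formula K
Clay: Formula K 26/62 = 41.9%, the organic mix 22/75 = 29.3% → Formula K
Silt: Formula K 13/19 = 68.4%, the organic mix 68/107 = 63.6% → Formula K
Overall: Formula K 89/217 = 41.0%, the organic mix 94/198 = 47.5% → the organic mix
Formula K wins each soil group but the organic mix wins overall — the comparison reverses. Formula K's plots skew toward loam, which has a lower base rate.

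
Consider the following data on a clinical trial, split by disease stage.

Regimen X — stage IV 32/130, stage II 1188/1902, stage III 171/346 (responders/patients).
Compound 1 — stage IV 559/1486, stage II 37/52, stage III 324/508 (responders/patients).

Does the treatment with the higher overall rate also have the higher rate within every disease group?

No

Stage IV: Regimen X 32/130 = 24.6%, Compound 1 559/1486 = 37.6% → Compound 1
Stage II: Regimen X 1188/1902 = 62.5%, Compound 1 37/52 = 71.2% → Compound 1
Stage III: Regimen X 171/346 = 49.4%, Compound 1 324/508 = 63.8% → Compound 1
Overall: Regimen X 1391/2378 = 58.5%, Compound 1 920/2046 = 45.0% → Regimen X
Compound 1 wins each disease group but Regimen X wins overall — the comparison reverses. Compound 1's patients skew toward stage IV, which has a lower base rate.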